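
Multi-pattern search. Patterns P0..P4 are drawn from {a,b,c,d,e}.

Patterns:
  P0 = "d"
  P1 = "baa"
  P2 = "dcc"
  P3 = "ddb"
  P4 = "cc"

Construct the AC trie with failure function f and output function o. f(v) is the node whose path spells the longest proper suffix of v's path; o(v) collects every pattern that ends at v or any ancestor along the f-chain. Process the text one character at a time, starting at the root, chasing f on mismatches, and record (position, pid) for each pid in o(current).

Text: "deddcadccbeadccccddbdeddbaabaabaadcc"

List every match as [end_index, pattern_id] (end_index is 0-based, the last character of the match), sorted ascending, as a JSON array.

Construct AC machine:
Trie (insert patterns):
  n0 'ε': b→2 c→9 d→1
  n1 'd': c→5 d→7  [P0 ends]
  n2 'b': a→3
  n3 'ba': a→4
  n4 'baa': ·  [P1 ends]
  n5 'dc': c→6
  n6 'dcc': ·  [P2 ends]
  n7 'dd': b→8
  n8 'ddb': ·  [P3 ends]
  n9 'c': c→10
  n10 'cc': ·  [P4 ends]

Failure links (BFS by depth):
  n1('d'): parent n0 fail=0; on 'd' 0 → fail=0;  out {0}∪∅={0}
  n2('b'): parent n0 fail=0; on 'b' 0 → fail=0;  out ∅∪∅=∅
  n9('c'): parent n0 fail=0; on 'c' 0 → fail=0;  out ∅∪∅=∅
  n3('ba'): parent n2 fail=0; on 'a' 0 → fail=0;  out ∅∪∅=∅
  n5('dc'): parent n1 fail=0; on 'c' 0 → fail=9;  out ∅∪∅=∅
  n7('dd'): parent n1 fail=0; on 'd' 0 → fail=1;  out ∅∪{0}={0}
  n10('cc'): parent n9 fail=0; on 'c' 0 → fail=9;  out {4}∪∅={4}
  n4('baa'): parent n3 fail=0; on 'a' 0 → fail=0;  out {1}∪∅={1}
  n6('dcc'): parent n5 fail=9; on 'c' 9 → fail=10;  out {2}∪{4}={2,4}
  n8('ddb'): parent n7 fail=1; on 'b' 1→0 → fail=2;  out {3}∪∅={3}

Run:
[0] read 'd'  n0⇒n1  ** P0@[0:0]
[1] read 'e'  n1⇒n0 (via fail)
[2] read 'd'  n0⇒n1  ** P0@[2:2]
[3] read 'd'  n1⇒n7  ** P0@[3:3]
[4] read 'c'  n7⇒n5 (via fail)
[5] read 'a'  n5⇒n0 (via fail)
[6] read 'd'  n0⇒n1  ** P0@[6:6]
[7] read 'c'  n1⇒n5
[8] read 'c'  n5⇒n6  ** P2@[6:8],P4@[7:8]
[9] read 'b'  n6⇒n2 (via fail)
[10] read 'e'  n2⇒n0 (via fail)
[11] read 'a'  n0⇒n0
[12] read 'd'  n0⇒n1  ** P0@[12:12]
[13] read 'c'  n1⇒n5
[14] read 'c'  n5⇒n6  ** P2@[12:14],P4@[13:14]
[15] read 'c'  n6⇒n10 (via fail)  ** P4@[14:15]
[16] read 'c'  n10⇒n10 (via fail)  ** P4@[15:16]
[17] read 'd'  n10⇒n1 (via fail)  ** P0@[17:17]
[18] read 'd'  n1⇒n7  ** P0@[18:18]
[19] read 'b'  n7⇒n8  ** P3@[17:19]
[20] read 'd'  n8⇒n1 (via fail)  ** P0@[20:20]
[21] read 'e'  n1⇒n0 (via fail)
[22] read 'd'  n0⇒n1  ** P0@[22:22]
[23] read 'd'  n1⇒n7  ** P0@[23:23]
[24] read 'b'  n7⇒n8  ** P3@[22:24]
[25] read 'a'  n8⇒n3 (via fail)
[26] read 'a'  n3⇒n4  ** P1@[24:26]
[27] read 'b'  n4⇒n2 (via fail)
[28] read 'a'  n2⇒n3
[29] read 'a'  n3⇒n4  ** P1@[27:29]
[30] read 'b'  n4⇒n2 (via fail)
[31] read 'a'  n2⇒n3
[32] read 'a'  n3⇒n4  ** P1@[30:32]
[33] read 'd'  n4⇒n1 (via fail)  ** P0@[33:33]
[34] read 'c'  n1⇒n5
[35] read 'c'  n5⇒n6  ** P2@[33:35],P4@[34:35]

Matches: [[0,0],[2,0],[3,0],[6,0],[8,2],[8,4],[12,0],[14,2],[14,4],[15,4],[16,4],[17,0],[18,0],[19,3],[20,0],[22,0],[23,0],[24,3],[26,1],[29,1],[32,1],[33,0],[35,2],[35,4]]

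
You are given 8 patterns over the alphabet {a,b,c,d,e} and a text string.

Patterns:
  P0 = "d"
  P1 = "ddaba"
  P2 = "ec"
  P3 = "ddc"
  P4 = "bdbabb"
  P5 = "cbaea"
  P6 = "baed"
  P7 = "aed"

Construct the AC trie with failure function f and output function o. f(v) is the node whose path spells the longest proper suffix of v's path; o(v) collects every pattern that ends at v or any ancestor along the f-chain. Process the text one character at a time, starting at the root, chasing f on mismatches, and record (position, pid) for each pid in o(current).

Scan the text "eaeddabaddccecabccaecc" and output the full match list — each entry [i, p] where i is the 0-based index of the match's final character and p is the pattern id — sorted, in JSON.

Build:
Trie (insert patterns):
  0='ε' goto a→23 b→9 c→15 d→1 e→6
  1='d' goto d→2  ←P0
  2='dd' goto a→3 c→8
  3='dda' goto b→4
  4='ddab' goto a→5
  5='ddaba' goto ·  ←P1
  6='e' goto c→7
  7='ec' goto ·  ←P2
  8='ddc' goto ·  ←P3
  9='b' goto a→20 d→10
  10='bd' goto b→11
  11='bdb' goto a→12
  12='bdba' goto b→13
  13='bdbab' goto b→14
  14='bdbabb' goto ·  ←P4
  15='c' goto b→16
  16='cb' goto a→17
  17='cba' goto e→18
  18='cbae' goto a→19
  19='cbaea' goto ·  ←P5
  20='ba' goto e→21
  21='bae' goto d→22
  22='baed' goto ·  ←P6
  23='a' goto e→24
  24='ae' goto d→25
  25='aed' goto ·  ←P7

BFS fail/out derivation:
  fail(1) 'd': from fail(0)=0 chase 'd': 0 ⇒ 0;  out={0}∪out(0)={0}
  fail(6) 'e': from fail(0)=0 chase 'e': 0 ⇒ 0;  out=∅∪out(0)=∅
  fail(9) 'b': from fail(0)=0 chase 'b': 0 ⇒ 0;  out=∅∪out(0)=∅
  fail(15) 'c': from fail(0)=0 chase 'c': 0 ⇒ 0;  out=∅∪out(0)=∅
  fail(23) 'a': from fail(0)=0 chase 'a': 0 ⇒ 0;  out=∅∪out(0)=∅
  fail(2) 'dd': from fail(1)=0 chase 'd': 0 ⇒ 1;  out=∅∪out(1)={0}
  fail(7) 'ec': from fail(6)=0 chase 'c': 0 ⇒ 15;  out={2}∪out(15)={2}
  fail(10) 'bd': from fail(9)=0 chase 'd': 0 ⇒ 1;  out=∅∪out(1)={0}
  fail(16) 'cb': from fail(15)=0 chase 'b': 0 ⇒ 9;  out=∅∪out(9)=∅
  fail(20) 'ba': from fail(9)=0 chase 'a': 0 ⇒ 23;  out=∅∪out(23)=∅
  fail(24) 'ae': from fail(23)=0 chase 'e': 0 ⇒ 6;  out=∅∪out(6)=∅
  fail(3) 'dda': from fail(2)=1 chase 'a': 1→0 ⇒ 23;  out=∅∪out(23)=∅
  fail(8) 'ddc': from fail(2)=1 chase 'c': 1→0 ⇒ 15;  out={3}∪out(15)={3}
  fail(11) 'bdb': from fail(10)=1 chase 'b': 1→0 ⇒ 9;  out=∅∪out(9)=∅
  fail(17) 'cba': from fail(16)=9 chase 'a': 9 ⇒ 20;  out=∅∪out(20)=∅
  fail(21) 'bae': from fail(20)=23 chase 'e': 23 ⇒ 24;  out=∅∪out(24)=∅
  fail(25) 'aed': from fail(24)=6 chase 'd': 6→0 ⇒ 1;  out={7}∪out(1)={0,7}
  fail(4) 'ddab': from fail(3)=23 chase 'b': 23→0 ⇒ 9;  out=∅∪out(9)=∅
  fail(12) 'bdba': from fail(11)=9 chase 'a': 9 ⇒ 20;  out=∅∪out(20)=∅
  fail(18) 'cbae': from fail(17)=20 chase 'e': 20 ⇒ 21;  out=∅∪out(21)=∅
  fail(22) 'baed': from fail(21)=24 chase 'd': 24 ⇒ 25;  out={6}∪out(25)={0,6,7}
  fail(5) 'ddaba': from fail(4)=9 chase 'a': 9 ⇒ 20;  out={1}∪out(20)={1}
  fail(13) 'bdbab': from fail(12)=20 chase 'b': 20→23→0 ⇒ 9;  out=∅∪out(9)=∅
  fail(19) 'cbaea': from fail(18)=21 chase 'a': 21→24→6→0 ⇒ 23;  out={5}∪out(23)={5}
  fail(14) 'bdbabb': from fail(13)=9 chase 'b': 9→0 ⇒ 9;  out={4}∪out(9)={4}

Run:
[0] read 'e'  n0⇒n6
[1] read 'a'  n6⇒n23 (fail-walked)
[2] read 'e'  n23⇒n24
[3] read 'd'  n24⇒n25  ** P0@[3:3],P7@[1:3]
[4] read 'd'  n25⇒n2 (fail-walked)  ** P0@[4:4]
[5] read 'a'  n2⇒n3
[6] read 'b'  n3⇒n4
[7] read 'a'  n4⇒n5  ** P1@[3:7]
[8] read 'd'  n5⇒n1 (fail-walked)  ** P0@[8:8]
[9] read 'd'  n1⇒n2  ** P0@[9:9]
[10] read 'c'  n2⇒n8  ** P3@[8:10]
[11] read 'c'  n8⇒n15 (fail-walked)
[12] read 'e'  n15⇒n6 (fail-walked)
[13] read 'c'  n6⇒n7  ** P2@[12:13]
[14] read 'a'  n7⇒n23 (fail-walked)
[15] read 'b'  n23⇒n9 (fail-walked)
[16] read 'c'  n9⇒n15 (fail-walked)
[17] read 'c'  n15⇒n15 (fail-walked)
[18] read 'a'  n15⇒n23 (fail-walked)
[19] read 'e'  n23⇒n24
[20] read 'c'  n24⇒n7 (fail-walked)  ** P2@[19:20]
[21] read 'c'  n7⇒n15 (fail-walked)

Result: [[3,0],[3,7],[4,0],[7,1],[8,0],[9,0],[10,3],[13,2],[20,2]]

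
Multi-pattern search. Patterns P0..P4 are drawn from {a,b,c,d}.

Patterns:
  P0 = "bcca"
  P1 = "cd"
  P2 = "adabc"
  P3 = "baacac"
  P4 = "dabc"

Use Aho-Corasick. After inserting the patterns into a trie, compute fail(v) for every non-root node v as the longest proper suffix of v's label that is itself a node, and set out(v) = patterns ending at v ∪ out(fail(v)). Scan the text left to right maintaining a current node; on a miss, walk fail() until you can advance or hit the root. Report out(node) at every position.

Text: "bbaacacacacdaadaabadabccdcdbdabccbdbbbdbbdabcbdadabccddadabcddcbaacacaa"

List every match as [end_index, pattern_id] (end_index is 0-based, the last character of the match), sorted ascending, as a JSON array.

Construct AC machine:
Trie (insert patterns):
  0='ε' goto a→7 b→1 c→5 d→17
  1='b' goto a→12 c→2
  2='bc' goto c→3
  3='bcc' goto a→4
  4='bcca' goto ·  [P0 ends]
  5='c' goto d→6
  6='cd' goto ·  [P1 ends]
  7='a' goto d→8
  8='ad' goto a→9
  9='ada' goto b→10
  10='adab' goto c→11
  11='adabc' goto ·  [P2 ends]
  12='ba' goto a→13
  13='baa' goto c→14
  14='baac' goto a→15
  15='baaca' goto c→16
  16='baacac' goto ·  [P3 ends]
  17='d' goto a→18
  18='da' goto b→19
  19='dab' goto c→20
  20='dabc' goto ·  [P4 ends]

BFS fail/out derivation:
  n1('b'): parent n0 fail=0; on 'b' 0 → fail=0;  out ∅∪∅=∅
  n5('c'): parent n0 fail=0; on 'c' 0 → fail=0;  out ∅∪∅=∅
  n7('a'): parent n0 fail=0; on 'a' 0 → fail=0;  out ∅∪∅=∅
  n17('d'): parent n0 fail=0; on 'd' 0 → fail=0;  out ∅∪∅=∅
  n2('bc'): parent n1 fail=0; on 'c' 0 → fail=5;  out ∅∪∅=∅
  n6('cd'): parent n5 fail=0; on 'd' 0 → fail=17;  out {1}∪∅={1}
  n8('ad'): parent n7 fail=0; on 'd' 0 → fail=17;  out ∅∪∅=∅
  n12('ba'): parent n1 fail=0; on 'a' 0 → fail=7;  out ∅∪∅=∅
  n18('da'): parent n17 fail=0; on 'a' 0 → fail=7;  out ∅∪∅=∅
  n3('bcc'): parent n2 fail=5; on 'c' 5→0 → fail=5;  out ∅∪∅=∅
  n9('ada'): parent n8 fail=17; on 'a' 17 → fail=18;  out ∅∪∅=∅
  n13('baa'): parent n12 fail=7; on 'a' 7→0 → fail=7;  out ∅∪∅=∅
  n19('dab'): parent n18 fail=7; on 'b' 7→0 → fail=1;  out ∅∪∅=∅
  n4('bcca'): parent n3 fail=5; on 'a' 5→0 → fail=7;  out {0}∪∅={0}
  n10('adab'): parent n9 fail=18; on 'b' 18 → fail=19;  out ∅∪∅=∅
  n14('baac'): parent n13 fail=7; on 'c' 7→0 → fail=5;  out ∅∪∅=∅
  n20('dabc'): parent n19 fail=1; on 'c' 1 → fail=2;  out {4}∪∅={4}
  n11('adabc'): parent n10 fail=19; on 'c' 19 → fail=20;  out {2}∪{4}={2,4}
  n15('baaca'): parent n14 fail=5; on 'a' 5→0 → fail=7;  out ∅∪∅=∅
  n16('baacac'): parent n15 fail=7; on 'c' 7→0 → fail=5;  out {3}∪∅={3}

Run:
i=0 'b': node 0→1
i=1 'b': node 1→1 ·f
i=2 'a': node 1→12
i=3 'a': node 12→13
i=4 'c': node 13→14
i=5 'a': node 14→15
i=6 'c': node 15→16  → match P3@[1:6]
i=7 'a': node 16→7 ·f
i=8 'c': node 7→5 ·f
i=9 'a': node 5→7 ·f
i=10 'c': node 7→5 ·f
i=11 'd': node 5→6  → match P1@[10:11]
i=12 'a': node 6→18 ·f
i=13 'a': node 18→7 ·f
i=14 'd': node 7→8
i=15 'a': node 8→9
i=16 'a': node 9→7 ·f
i=17 'b': node 7→1 ·f
i=18 'a': node 1→12
i=19 'd': node 12→8 ·f
i=20 'a': node 8→9
i=21 'b': node 9→10
i=22 'c': node 10→11  → match P2@[18:22],P4@[19:22]
i=23 'c': node 11→3 ·f
i=24 'd': node 3→6 ·f  → match P1@[23:24]
i=25 'c': node 6→5 ·f
i=26 'd': node 5→6  → match P1@[25:26]
i=27 'b': node 6→1 ·f
i=28 'd': node 1→17 ·f
i=29 'a': node 17→18
i=30 'b': node 18→19
i=31 'c': node 19→20  → match P4@[28:31]
i=32 'c': node 20→3 ·f
i=33 'b': node 3→1 ·f
i=34 'd': node 1→17 ·f
i=35 'b': node 17→1 ·f
i=36 'b': node 1→1 ·f
i=37 'b': node 1→1 ·f
i=38 'd': node 1→17 ·f
i=39 'b': node 17→1 ·f
i=40 'b': node 1→1 ·f
i=41 'd': node 1→17 ·f
i=42 'a': node 17→18
i=43 'b': node 18→19
i=44 'c': node 19→20  → match P4@[41:44]
i=45 'b': node 20→1 ·f
i=46 'd': node 1→17 ·f
i=47 'a': node 17→18
i=48 'd': node 18→8 ·f
i=49 'a': node 8→9
i=50 'b': node 9→10
i=51 'c': node 10→11  → match P2@[47:51],P4@[48:51]
i=52 'c': node 11→3 ·f
i=53 'd': node 3→6 ·f  → match P1@[52:53]
i=54 'd': node 6→17 ·f
i=55 'a': node 17→18
i=56 'd': node 18→8 ·f
i=57 'a': node 8→9
i=58 'b': node 9→10
i=59 'c': node 10→11  → match P2@[55:59],P4@[56:59]
i=60 'd': node 11→6 ·f  → match P1@[59:60]
i=61 'd': node 6→17 ·f
i=62 'c': node 17→5 ·f
i=63 'b': node 5→1 ·f
i=64 'a': node 1→12
i=65 'a': node 12→13
i=66 'c': node 13→14
i=67 'a': node 14→15
i=68 'c': node 15→16  → match P3@[63:68]
i=69 'a': node 16→7 ·f
i=70 'a': node 7→7 ·f

All matches (sorted): [[6,3],[11,1],[22,2],[22,4],[24,1],[26,1],[31,4],[44,4],[51,2],[51,4],[53,1],[59,2],[59,4],[60,1],[68,3]]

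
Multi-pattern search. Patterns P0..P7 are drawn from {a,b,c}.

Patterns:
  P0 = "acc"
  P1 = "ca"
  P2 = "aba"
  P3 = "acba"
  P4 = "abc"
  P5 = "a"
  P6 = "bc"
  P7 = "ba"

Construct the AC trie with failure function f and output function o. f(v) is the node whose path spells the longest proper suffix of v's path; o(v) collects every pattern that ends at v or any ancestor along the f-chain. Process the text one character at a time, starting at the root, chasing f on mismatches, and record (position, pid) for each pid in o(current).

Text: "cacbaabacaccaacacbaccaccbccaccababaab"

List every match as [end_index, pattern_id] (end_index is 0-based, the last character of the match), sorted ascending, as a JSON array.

Construct AC machine:
Trie nodes:
  0='ε' goto a→1 b→11 c→4
  1='a' goto b→6 c→2  [P5 ends]
  2='ac' goto b→8 c→3
  3='acc' goto ·  [P0 ends]
  4='c' goto a→5
  5='ca' goto ·  [P1 ends]
  6='ab' goto a→7 c→10
  7='aba' goto ·  [P2 ends]
  8='acb' goto a→9
  9='acba' goto ·  [P3 ends]
  10='abc' goto ·  [P4 ends]
  11='b' goto a→13 c→12
  12='bc' goto ·  [P6 ends]
  13='ba' goto ·  [P7 ends]

BFS fail/out derivation:
  n1('a'): parent n0 fail=0; on 'a' 0 → fail=0;  out {5}∪∅={5}
  n4('c'): parent n0 fail=0; on 'c' 0 → fail=0;  out ∅∪∅=∅
  n11('b'): parent n0 fail=0; on 'b' 0 → fail=0;  out ∅∪∅=∅
  n2('ac'): parent n1 fail=0; on 'c' 0 → fail=4;  out ∅∪∅=∅
  n5('ca'): parent n4 fail=0; on 'a' 0 → fail=1;  out {1}∪{5}={1,5}
  n6('ab'): parent n1 fail=0; on 'b' 0 → fail=11;  out ∅∪∅=∅
  n12('bc'): parent n11 fail=0; on 'c' 0 → fail=4;  out {6}∪∅={6}
  n13('ba'): parent n11 fail=0; on 'a' 0 → fail=1;  out {7}∪{5}={5,7}
  n3('acc'): parent n2 fail=4; on 'c' 4→0 → fail=4;  out {0}∪∅={0}
  n7('aba'): parent n6 fail=11; on 'a' 11 → fail=13;  out {2}∪{5,7}={2,5,7}
  n8('acb'): parent n2 fail=4; on 'b' 4→0 → fail=11;  out ∅∪∅=∅
  n10('abc'): parent n6 fail=11; on 'c' 11 → fail=12;  out {4}∪{6}={4,6}
  n9('acba'): parent n8 fail=11; on 'a' 11 → fail=13;  out {3}∪{5,7}={3,5,7}

Text stream:
i=0 'c': node 0→4
i=1 'a': node 4→5  emit P1@[0:1],P5@[1:1]
i=2 'c': node 5→2 (via fail)
i=3 'b': node 2→8
i=4 'a': node 8→9  emit P3@[1:4],P5@[4:4],P7@[3:4]
i=5 'a': node 9→1 (via fail)  emit P5@[5:5]
i=6 'b': node 1→6
i=7 'a': node 6→7  emit P2@[5:7],P5@[7:7],P7@[6:7]
i=8 'c': node 7→2 (via fail)
i=9 'a': node 2→5 (via fail)  emit P1@[8:9],P5@[9:9]
i=10 'c': node 5→2 (via fail)
i=11 'c': node 2→3  emit P0@[9:11]
i=12 'a': node 3→5 (via fail)  emit P1@[11:12],P5@[12:12]
i=13 'a': node 5→1 (via fail)  emit P5@[13:13]
i=14 'c': node 1→2
i=15 'a': node 2→5 (via fail)  emit P1@[14:15],P5@[15:15]
i=16 'c': node 5→2 (via fail)
i=17 'b': node 2→8
i=18 'a': node 8→9  emit P3@[15:18],P5@[18:18],P7@[17:18]
i=19 'c': node 9→2 (via fail)
i=20 'c': node 2→3  emit P0@[18:20]
i=21 'a': node 3→5 (via fail)  emit P1@[20:21],P5@[21:21]
i=22 'c': node 5→2 (via fail)
i=23 'c': node 2→3  emit P0@[21:23]
i=24 'b': node 3→11 (via fail)
i=25 'c': node 11→12  emit P6@[24:25]
i=26 'c': node 12→4 (via fail)
i=27 'a': node 4→5  emit P1@[26:27],P5@[27:27]
i=28 'c': node 5→2 (via fail)
i=29 'c': node 2→3  emit P0@[27:29]
i=30 'a': node 3→5 (via fail)  emit P1@[29:30],P5@[30:30]
i=31 'b': node 5→6 (via fail)
i=32 'a': node 6→7  emit P2@[30:32],P5@[32:32],P7@[31:32]
i=33 'b': node 7→6 (via fail)
i=34 'a': node 6→7  emit P2@[32:34],P5@[34:34],P7@[33:34]
i=35 'a': node 7→1 (via fail)  emit P5@[35:35]
i=36 'b': node 1→6

Matches: [[1,1],[1,5],[4,3],[4,5],[4,7],[5,5],[7,2],[7,5],[7,7],[9,1],[9,5],[11,0],[12,1],[12,5],[13,5],[15,1],[15,5],[18,3],[18,5],[18,7],[20,0],[21,1],[21,5],[23,0],[25,6],[27,1],[27,5],[29,0],[30,1],[30,5],[32,2],[32,5],[32,7],[34,2],[34,5],[34,7],[35,5]]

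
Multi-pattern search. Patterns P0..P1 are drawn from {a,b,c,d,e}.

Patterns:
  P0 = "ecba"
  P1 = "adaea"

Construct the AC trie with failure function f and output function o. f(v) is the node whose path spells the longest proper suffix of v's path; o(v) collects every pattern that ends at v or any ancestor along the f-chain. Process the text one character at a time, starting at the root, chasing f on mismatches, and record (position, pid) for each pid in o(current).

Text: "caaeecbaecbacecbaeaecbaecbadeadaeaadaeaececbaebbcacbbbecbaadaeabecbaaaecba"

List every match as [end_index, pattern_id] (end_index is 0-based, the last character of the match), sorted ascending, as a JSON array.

Construct AC machine:
Trie (insert patterns):
  n0 'ε': a→5 e→1
  n1 'e': c→2
  n2 'ec': b→3
  n3 'ecb': a→4
  n4 'ecba': ·  [P0 ends]
  n5 'a': d→6
  n6 'ad': a→7
  n7 'ada': e→8
  n8 'adae': a→9
  n9 'adaea': ·  [P1 ends]

BFS fail/out derivation:
  fail(1) 'e': from fail(0)=0 chase 'e': 0 ⇒ 0;  out=∅∪out(0)=∅
  fail(5) 'a': from fail(0)=0 chase 'a': 0 ⇒ 0;  out=∅∪out(0)=∅
  fail(2) 'ec': from fail(1)=0 chase 'c': 0 ⇒ 0;  out=∅∪out(0)=∅
  fail(6) 'ad': from fail(5)=0 chase 'd': 0 ⇒ 0;  out=∅∪out(0)=∅
  fail(3) 'ecb': from fail(2)=0 chase 'b': 0 ⇒ 0;  out=∅∪out(0)=∅
  fail(7) 'ada': from fail(6)=0 chase 'a': 0 ⇒ 5;  out=∅∪out(5)=∅
  fail(4) 'ecba': from fail(3)=0 chase 'a': 0 ⇒ 5;  out={0}∪out(5)={0}
  fail(8) 'adae': from fail(7)=5 chase 'e': 5→0 ⇒ 1;  out=∅∪out(1)=∅
  fail(9) 'adaea': from fail(8)=1 chase 'a': 1→0 ⇒ 5;  out={1}∪out(5)={1}

Text stream:
[0] read 'c'  n0⇒n0
[1] read 'a'  n0⇒n5
[2] read 'a'  n5⇒n5 (via fail)
[3] read 'e'  n5⇒n1 (via fail)
[4] read 'e'  n1⇒n1 (via fail)
[5] read 'c'  n1⇒n2
[6] read 'b'  n2⇒n3
[7] read 'a'  n3⇒n4  emit P0@[4:7]
[8] read 'e'  n4⇒n1 (via fail)
[9] read 'c'  n1⇒n2
[10] read 'b'  n2⇒n3
[11] read 'a'  n3⇒n4  emit P0@[8:11]
[12] read 'c'  n4⇒n0 (via fail)
[13] read 'e'  n0⇒n1
[14] read 'c'  n1⇒n2
[15] read 'b'  n2⇒n3
[16] read 'a'  n3⇒n4  emit P0@[13:16]
[17] read 'e'  n4⇒n1 (via fail)
[18] read 'a'  n1⇒n5 (via fail)
[19] read 'e'  n5⇒n1 (via fail)
[20] read 'c'  n1⇒n2
[21] read 'b'  n2⇒n3
[22] read 'a'  n3⇒n4  emit P0@[19:22]
[23] read 'e'  n4⇒n1 (via fail)
[24] read 'c'  n1⇒n2
[25] read 'b'  n2⇒n3
[26] read 'a'  n3⇒n4  emit P0@[23:26]
[27] read 'd'  n4⇒n6 (via fail)
[28] read 'e'  n6⇒n1 (via fail)
[29] read 'a'  n1⇒n5 (via fail)
[30] read 'd'  n5⇒n6
[31] read 'a'  n6⇒n7
[32] read 'e'  n7⇒n8
[33] read 'a'  n8⇒n9  emit P1@[29:33]
[34] read 'a'  n9⇒n5 (via fail)
[35] read 'd'  n5⇒n6
[36] read 'a'  n6⇒n7
[37] read 'e'  n7⇒n8
[38] read 'a'  n8⇒n9  emit P1@[34:38]
[39] read 'e'  n9⇒n1 (via fail)
[40] read 'c'  n1⇒n2
[41] read 'e'  n2⇒n1 (via fail)
[42] read 'c'  n1⇒n2
[43] read 'b'  n2⇒n3
[44] read 'a'  n3⇒n4  emit P0@[41:44]
[45] read 'e'  n4⇒n1 (via fail)
[46] read 'b'  n1⇒n0 (via fail)
[47] read 'b'  n0⇒n0
[48] read 'c'  n0⇒n0
[49] read 'a'  n0⇒n5
[50] read 'c'  n5⇒n0 (via fail)
[51] read 'b'  n0⇒n0
[52] read 'b'  n0⇒n0
[53] read 'b'  n0⇒n0
[54] read 'e'  n0⇒n1
[55] read 'c'  n1⇒n2
[56] read 'b'  n2⇒n3
[57] read 'a'  n3⇒n4  emit P0@[54:57]
[58] read 'a'  n4⇒n5 (via fail)
[59] read 'd'  n5⇒n6
[60] read 'a'  n6⇒n7
[61] read 'e'  n7⇒n8
[62] read 'a'  n8⇒n9  emit P1@[58:62]
[63] read 'b'  n9⇒n0 (via fail)
[64] read 'e'  n0⇒n1
[65] read 'c'  n1⇒n2
[66] read 'b'  n2⇒n3
[67] read 'a'  n3⇒n4  emit P0@[64:67]
[68] read 'a'  n4⇒n5 (via fail)
[69] read 'a'  n5⇒n5 (via fail)
[70] read 'e'  n5⇒n1 (via fail)
[71] read 'c'  n1⇒n2
[72] read 'b'  n2⇒n3
[73] read 'a'  n3⇒n4  emit P0@[70:73]

Result: [[7,0],[11,0],[16,0],[22,0],[26,0],[33,1],[38,1],[44,0],[57,0],[62,1],[67,0],[73,0]]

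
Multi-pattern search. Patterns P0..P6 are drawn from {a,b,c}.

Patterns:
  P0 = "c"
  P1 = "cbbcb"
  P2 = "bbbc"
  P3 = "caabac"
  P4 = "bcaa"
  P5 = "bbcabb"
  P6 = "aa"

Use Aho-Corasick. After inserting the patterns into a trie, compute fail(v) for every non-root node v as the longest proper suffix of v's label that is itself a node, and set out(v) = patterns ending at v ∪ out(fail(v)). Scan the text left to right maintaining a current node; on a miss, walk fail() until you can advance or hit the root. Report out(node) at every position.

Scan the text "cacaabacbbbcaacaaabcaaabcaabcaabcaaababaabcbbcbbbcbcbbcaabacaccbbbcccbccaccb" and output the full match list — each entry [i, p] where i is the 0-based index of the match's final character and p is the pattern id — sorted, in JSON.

Build automaton:
Trie (insert patterns):
  n0 'ε': a→22 b→6 c→1
  n1 'c': a→10 b→2  [P0 ends]
  n2 'cb': b→3
  n3 'cbb': c→4
  n4 'cbbc': b→5
  n5 'cbbcb': ·  [P1 ends]
  n6 'b': b→7 c→15
  n7 'bb': b→8 c→18
  n8 'bbb': c→9
  n9 'bbbc': ·  [P2 ends]
  n10 'ca': a→11
  n11 'caa': b→12
  n12 'caab': a→13
  n13 'caaba': c→14
  n14 'caabac': ·  [P3 ends]
  n15 'bc': a→16
  n16 'bca': a→17
  n17 'bcaa': ·  [P4 ends]
  n18 'bbc': a→19
  n19 'bbca': b→20
  n20 'bbcab': b→21
  n21 'bbcabb': ·  [P5 ends]
  n22 'a': a→23
  n23 'aa': ·  [P6 ends]

Failure links (BFS by depth):
  n1('c'): parent n0 fail=0; on 'c' 0 → fail=0;  out {0}∪∅={0}
  n6('b'): parent n0 fail=0; on 'b' 0 → fail=0;  out ∅∪∅=∅
  n22('a'): parent n0 fail=0; on 'a' 0 → fail=0;  out ∅∪∅=∅
  n2('cb'): parent n1 fail=0; on 'b' 0 → fail=6;  out ∅∪∅=∅
  n7('bb'): parent n6 fail=0; on 'b' 0 → fail=6;  out ∅∪∅=∅
  n10('ca'): parent n1 fail=0; on 'a' 0 → fail=22;  out ∅∪∅=∅
  n15('bc'): parent n6 fail=0; on 'c' 0 → fail=1;  out ∅∪{0}={0}
  n23('aa'): parent n22 fail=0; on 'a' 0 → fail=22;  out {6}∪∅={6}
  n3('cbb'): parent n2 fail=6; on 'b' 6 → fail=7;  out ∅∪∅=∅
  n8('bbb'): parent n7 fail=6; on 'b' 6 → fail=7;  out ∅∪∅=∅
  n11('caa'): parent n10 fail=22; on 'a' 22 → fail=23;  out ∅∪{6}={6}
  n16('bca'): parent n15 fail=1; on 'a' 1 → fail=10;  out ∅∪∅=∅
  n18('bbc'): parent n7 fail=6; on 'c' 6 → fail=15;  out ∅∪{0}={0}
  n4('cbbc'): parent n3 fail=7; on 'c' 7 → fail=18;  out ∅∪{0}={0}
  n9('bbbc'): parent n8 fail=7; on 'c' 7 → fail=18;  out {2}∪{0}={0,2}
  n12('caab'): parent n11 fail=23; on 'b' 23→22→0 → fail=6;  out ∅∪∅=∅
  n17('bcaa'): parent n16 fail=10; on 'a' 10 → fail=11;  out {4}∪{6}={4,6}
  n19('bbca'): parent n18 fail=15; on 'a' 15 → fail=16;  out ∅∪∅=∅
  n5('cbbcb'): parent n4 fail=18; on 'b' 18→15→1 → fail=2;  out {1}∪∅={1}
  n13('caaba'): parent n12 fail=6; on 'a' 6→0 → fail=22;  out ∅∪∅=∅
  n20('bbcab'): parent n19 fail=16; on 'b' 16→10→22→0 → fail=6;  out ∅∪∅=∅
  n14('caabac'): parent n13 fail=22; on 'c' 22→0 → fail=1;  out {3}∪{0}={0,3}
  n21('bbcabb'): parent n20 fail=6; on 'b' 6 → fail=7;  out {5}∪∅={5}

Run:
[0] read 'c'  n0⇒n1  emit P0@[0:0]
[1] read 'a'  n1⇒n10
[2] read 'c'  n10⇒n1 (via fail)  emit P0@[2:2]
[3] read 'a'  n1⇒n10
[4] read 'a'  n10⇒n11  emit P6@[3:4]
[5] read 'b'  n11⇒n12
[6] read 'a'  n12⇒n13
[7] read 'c'  n13⇒n14  emit P0@[7:7],P3@[2:7]
[8] read 'b'  n14⇒n2 (via fail)
[9] read 'b'  n2⇒n3
[10] read 'b'  n3⇒n8 (via fail)
[11] read 'c'  n8⇒n9  emit P0@[11:11],P2@[8:11]
[12] read 'a'  n9⇒n19 (via fail)
[13] read 'a'  n19⇒n17 (via fail)  emit P4@[10:13],P6@[12:13]
[14] read 'c'  n17⇒n1 (via fail)  emit P0@[14:14]
[15] read 'a'  n1⇒n10
[16] read 'a'  n10⇒n11  emit P6@[15:16]
[17] read 'a'  n11⇒n23 (via fail)  emit P6@[16:17]
[18] read 'b'  n23⇒n6 (via fail)
[19] read 'c'  n6⇒n15  emit P0@[19:19]
[20] read 'a'  n15⇒n16
[21] read 'a'  n16⇒n17  emit P4@[18:21],P6@[20:21]
[22] read 'a'  n17⇒n23 (via fail)  emit P6@[21:22]
[23] read 'b'  n23⇒n6 (via fail)
[24] read 'c'  n6⇒n15  emit P0@[24:24]
[25] read 'a'  n15⇒n16
[26] read 'a'  n16⇒n17  emit P4@[23:26],P6@[25:26]
[27] read 'b'  n17⇒n12 (via fail)
[28] read 'c'  n12⇒n15 (via fail)  emit P0@[28:28]
[29] read 'a'  n15⇒n16
[30] read 'a'  n16⇒n17  emit P4@[27:30],P6@[29:30]
[31] read 'b'  n17⇒n12 (via fail)
[32] read 'c'  n12⇒n15 (via fail)  emit P0@[32:32]
[33] read 'a'  n15⇒n16
[34] read 'a'  n16⇒n17  emit P4@[31:34],P6@[33:34]
[35] read 'a'  n17⇒n23 (via fail)  emit P6@[34:35]
[36] read 'b'  n23⇒n6 (via fail)
[37] read 'a'  n6⇒n22 (via fail)
[38] read 'b'  n22⇒n6 (via fail)
[39] read 'a'  n6⇒n22 (via fail)
[40] read 'a'  n22⇒n23  emit P6@[39:40]
[41] read 'b'  n23⇒n6 (via fail)
[42] read 'c'  n6⇒n15  emit P0@[42:42]
[43] read 'b'  n15⇒n2 (via fail)
[44] read 'b'  n2⇒n3
[45] read 'c'  n3⇒n4  emit P0@[45:45]
[46] read 'b'  n4⇒n5  emit P1@[42:46]
[47] read 'b'  n5⇒n3 (via fail)
[48] read 'b'  n3⇒n8 (via fail)
[49] read 'c'  n8⇒n9  emit P0@[49:49],P2@[46:49]
[50] read 'b'  n9⇒n2 (via fail)
[51] read 'c'  n2⇒n15 (via fail)  emit P0@[51:51]
[52] read 'b'  n15⇒n2 (via fail)
[53] read 'b'  n2⇒n3
[54] read 'c'  n3⇒n4  emit P0@[54:54]
[55] read 'a'  n4⇒n19 (via fail)
[56] read 'a'  n19⇒n17 (via fail)  emit P4@[53:56],P6@[55:56]
[57] read 'b'  n17⇒n12 (via fail)
[58] read 'a'  n12⇒n13
[59] read 'c'  n13⇒n14  emit P0@[59:59],P3@[54:59]
[60] read 'a'  n14⇒n10 (via fail)
[61] read 'c'  n10⇒n1 (via fail)  emit P0@[61:61]
[62] read 'c'  n1⇒n1 (via fail)  emit P0@[62:62]
[63] read 'b'  n1⇒n2
[64] read 'b'  n2⇒n3
[65] read 'b'  n3⇒n8 (via fail)
[66] read 'c'  n8⇒n9  emit P0@[66:66],P2@[63:66]
[67] read 'c'  n9⇒n1 (via fail)  emit P0@[67:67]
[68] read 'c'  n1⇒n1 (via fail)  emit P0@[68:68]
[69] read 'b'  n1⇒n2
[70] read 'c'  n2⇒n15 (via fail)  emit P0@[70:70]
[71] read 'c'  n15⇒n1 (via fail)  emit P0@[71:71]
[72] read 'a'  n1⇒n10
[73] read 'c'  n10⇒n1 (via fail)  emit P0@[73:73]
[74] read 'c'  n1⇒n1 (via fail)  emit P0@[74:74]
[75] read 'b'  n1⇒n2

Matches: [[0,0],[2,0],[4,6],[7,0],[7,3],[11,0],[11,2],[13,4],[13,6],[14,0],[16,6],[17,6],[19,0],[21,4],[21,6],[22,6],[24,0],[26,4],[26,6],[28,0],[30,4],[30,6],[32,0],[34,4],[34,6],[35,6],[40,6],[42,0],[45,0],[46,1],[49,0],[49,2],[51,0],[54,0],[56,4],[56,6],[59,0],[59,3],[61,0],[62,0],[66,0],[66,2],[67,0],[68,0],[70,0],[71,0],[73,0],[74,0]]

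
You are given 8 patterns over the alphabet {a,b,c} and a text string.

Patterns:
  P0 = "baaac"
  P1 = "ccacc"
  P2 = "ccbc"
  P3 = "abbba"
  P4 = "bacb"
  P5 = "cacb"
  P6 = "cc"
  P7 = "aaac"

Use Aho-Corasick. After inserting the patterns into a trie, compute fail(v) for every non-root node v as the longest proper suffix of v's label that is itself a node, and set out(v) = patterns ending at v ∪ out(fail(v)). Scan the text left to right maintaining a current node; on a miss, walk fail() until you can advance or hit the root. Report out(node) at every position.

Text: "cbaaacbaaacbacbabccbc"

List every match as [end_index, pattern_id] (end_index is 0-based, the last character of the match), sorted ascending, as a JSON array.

Build automaton:
Trie (insert patterns):
  0='ε' goto a→13 b→1 c→6
  1='b' goto a→2
  2='ba' goto a→3 c→18
  3='baa' goto a→4
  4='baaa' goto c→5
  5='baaac' goto ·  [P0 ends]
  6='c' goto a→20 c→7
  7='cc' goto a→8 b→11  [P6 ends]
  8='cca' goto c→9
  9='ccac' goto c→10
  10='ccacc' goto ·  [P1 ends]
  11='ccb' goto c→12
  12='ccbc' goto ·  [P2 ends]
  13='a' goto a→23 b→14
  14='ab' goto b→15
  15='abb' goto b→16
  16='abbb' goto a→17
  17='abbba' goto ·  [P3 ends]
  18='bac' goto b→19
  19='bacb' goto ·  [P4 ends]
  20='ca' goto c→21
  21='cac' goto b→22
  22='cacb' goto ·  [P5 ends]
  23='aa' goto a→24
  24='aaa' goto c→25
  25='aaac' goto ·  [P7 ends]

Failure links (BFS by depth):
  fail(1) 'b': from fail(0)=0 chase 'b': 0 ⇒ 0;  out=∅∪out(0)=∅
  fail(6) 'c': from fail(0)=0 chase 'c': 0 ⇒ 0;  out=∅∪out(0)=∅
  fail(13) 'a': from fail(0)=0 chase 'a': 0 ⇒ 0;  out=∅∪out(0)=∅
  fail(2) 'ba': from fail(1)=0 chase 'a': 0 ⇒ 13;  out=∅∪out(13)=∅
  fail(7) 'cc': from fail(6)=0 chase 'c': 0 ⇒ 6;  out={6}∪out(6)={6}
  fail(14) 'ab': from fail(13)=0 chase 'b': 0 ⇒ 1;  out=∅∪out(1)=∅
  fail(20) 'ca': from fail(6)=0 chase 'a': 0 ⇒ 13;  out=∅∪out(13)=∅
  fail(23) 'aa': from fail(13)=0 chase 'a': 0 ⇒ 13;  out=∅∪out(13)=∅
  fail(3) 'baa': from fail(2)=13 chase 'a': 13 ⇒ 23;  out=∅∪out(23)=∅
  fail(8) 'cca': from fail(7)=6 chase 'a': 6 ⇒ 20;  out=∅∪out(20)=∅
  fail(11) 'ccb': from fail(7)=6 chase 'b': 6→0 ⇒ 1;  out=∅∪out(1)=∅
  fail(15) 'abb': from fail(14)=1 chase 'b': 1→0 ⇒ 1;  out=∅∪out(1)=∅
  fail(18) 'bac': from fail(2)=13 chase 'c': 13→0 ⇒ 6;  out=∅∪out(6)=∅
  fail(21) 'cac': from fail(20)=13 chase 'c': 13→0 ⇒ 6;  out=∅∪out(6)=∅
  fail(24) 'aaa': from fail(23)=13 chase 'a': 13 ⇒ 23;  out=∅∪out(23)=∅
  fail(4) 'baaa': from fail(3)=23 chase 'a': 23 ⇒ 24;  out=∅∪out(24)=∅
  fail(9) 'ccac': from fail(8)=20 chase 'c': 20 ⇒ 21;  out=∅∪out(21)=∅
  fail(12) 'ccbc': from fail(11)=1 chase 'c': 1→0 ⇒ 6;  out={2}∪out(6)={2}
  fail(16) 'abbb': from fail(15)=1 chase 'b': 1→0 ⇒ 1;  out=∅∪out(1)=∅
  fail(19) 'bacb': from fail(18)=6 chase 'b': 6→0 ⇒ 1;  out={4}∪out(1)={4}
  fail(22) 'cacb': from fail(21)=6 chase 'b': 6→0 ⇒ 1;  out={5}∪out(1)={5}
  fail(25) 'aaac': from fail(24)=23 chase 'c': 23→13→0 ⇒ 6;  out={7}∪out(6)={7}
  fail(5) 'baaac': from fail(4)=24 chase 'c': 24 ⇒ 25;  out={0}∪out(25)={0,7}
  fail(10) 'ccacc': from fail(9)=21 chase 'c': 21→6 ⇒ 7;  out={1}∪out(7)={1,6}
  fail(17) 'abbba': from fail(16)=1 chase 'a': 1 ⇒ 2;  out={3}∪out(2)={3}

Run:
pos 0 'c': at 6
pos 1 'b': at 1 ·f
pos 2 'a': at 2
pos 3 'a': at 3
pos 4 'a': at 4
pos 5 'c': at 5  ** P0@[1:5],P7@[2:5]
pos 6 'b': at 1 ·f
pos 7 'a': at 2
pos 8 'a': at 3
pos 9 'a': at 4
pos 10 'c': at 5  ** P0@[6:10],P7@[7:10]
pos 11 'b': at 1 ·f
pos 12 'a': at 2
pos 13 'c': at 18
pos 14 'b': at 19  ** P4@[11:14]
pos 15 'a': at 2 ·f
pos 16 'b': at 14 ·f
pos 17 'c': at 6 ·f
pos 18 'c': at 7  ** P6@[17:18]
pos 19 'b': at 11
pos 20 'c': at 12  ** P2@[17:20]

Matches: [[5,0],[5,7],[10,0],[10,7],[14,4],[18,6],[20,2]]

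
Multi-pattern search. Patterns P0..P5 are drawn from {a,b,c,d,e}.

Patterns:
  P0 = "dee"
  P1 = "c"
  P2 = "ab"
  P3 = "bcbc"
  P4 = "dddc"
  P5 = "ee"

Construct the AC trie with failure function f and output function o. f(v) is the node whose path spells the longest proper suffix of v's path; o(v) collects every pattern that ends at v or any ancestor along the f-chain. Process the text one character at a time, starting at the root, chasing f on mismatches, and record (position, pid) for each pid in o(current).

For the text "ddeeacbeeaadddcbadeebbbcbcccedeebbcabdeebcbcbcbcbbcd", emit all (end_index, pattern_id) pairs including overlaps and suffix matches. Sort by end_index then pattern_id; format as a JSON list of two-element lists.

Build automaton:
Trie (insert patterns):
  n0 'ε': a→5 b→7 c→4 d→1 e→14
  n1 'd': d→11 e→2
  n2 'de': e→3
  n3 'dee': ·  ←P0
  n4 'c': ·  ←P1
  n5 'a': b→6
  n6 'ab': ·  ←P2
  n7 'b': c→8
  n8 'bc': b→9
  n9 'bcb': c→10
  n10 'bcbc': ·  ←P3
  n11 'dd': d→12
  n12 'ddd': c→13
  n13 'dddc': ·  ←P4
  n14 'e': e→15
  n15 'ee': ·  ←P5

Failure links (BFS by depth):
  n1('d'): parent n0 fail=0; on 'd' 0 → fail=0;  out ∅∪∅=∅
  n4('c'): parent n0 fail=0; on 'c' 0 → fail=0;  out {1}∪∅={1}
  n5('a'): parent n0 fail=0; on 'a' 0 → fail=0;  out ∅∪∅=∅
  n7('b'): parent n0 fail=0; on 'b' 0 → fail=0;  out ∅∪∅=∅
  n14('e'): parent n0 fail=0; on 'e' 0 → fail=0;  out ∅∪∅=∅
  n2('de'): parent n1 fail=0; on 'e' 0 → fail=14;  out ∅∪∅=∅
  n6('ab'): parent n5 fail=0; on 'b' 0 → fail=7;  out {2}∪∅={2}
  n8('bc'): parent n7 fail=0; on 'c' 0 → fail=4;  out ∅∪{1}={1}
  n11('dd'): parent n1 fail=0; on 'd' 0 → fail=1;  out ∅∪∅=∅
  n15('ee'): parent n14 fail=0; on 'e' 0 → fail=14;  out {5}∪∅={5}
  n3('dee'): parent n2 fail=14; on 'e' 14 → fail=15;  out {0}∪{5}={0,5}
  n9('bcb'): parent n8 fail=4; on 'b' 4→0 → fail=7;  out ∅∪∅=∅
  n12('ddd'): parent n11 fail=1; on 'd' 1 → fail=11;  out ∅∪∅=∅
  n10('bcbc'): parent n9 fail=7; on 'c' 7 → fail=8;  out {3}∪{1}={1,3}
  n13('dddc'): parent n12 fail=11; on 'c' 11→1→0 → fail=4;  out {4}∪{1}={1,4}

Scan:
pos 0 'd': at 1
pos 1 'd': at 11
pos 2 'e': at 2 ·f
pos 3 'e': at 3  emit P0@[1:3],P5@[2:3]
pos 4 'a': at 5 ·f
pos 5 'c': at 4 ·f  emit P1@[5:5]
pos 6 'b': at 7 ·f
pos 7 'e': at 14 ·f
pos 8 'e': at 15  emit P5@[7:8]
pos 9 'a': at 5 ·f
pos 10 'a': at 5 ·f
pos 11 'd': at 1 ·f
pos 12 'd': at 11
pos 13 'd': at 12
pos 14 'c': at 13  emit P1@[14:14],P4@[11:14]
pos 15 'b': at 7 ·f
pos 16 'a': at 5 ·f
pos 17 'd': at 1 ·f
pos 18 'e': at 2
pos 19 'e': at 3  emit P0@[17:19],P5@[18:19]
pos 20 'b': at 7 ·f
pos 21 'b': at 7 ·f
pos 22 'b': at 7 ·f
pos 23 'c': at 8  emit P1@[23:23]
pos 24 'b': at 9
pos 25 'c': at 10  emit P1@[25:25],P3@[22:25]
pos 26 'c': at 4 ·f  emit P1@[26:26]
pos 27 'c': at 4 ·f  emit P1@[27:27]
pos 28 'e': at 14 ·f
pos 29 'd': at 1 ·f
pos 30 'e': at 2
pos 31 'e': at 3  emit P0@[29:31],P5@[30:31]
pos 32 'b': at 7 ·f
pos 33 'b': at 7 ·f
pos 34 'c': at 8  emit P1@[34:34]
pos 35 'a': at 5 ·f
pos 36 'b': at 6  emit P2@[35:36]
pos 37 'd': at 1 ·f
pos 38 'e': at 2
pos 39 'e': at 3  emit P0@[37:39],P5@[38:39]
pos 40 'b': at 7 ·f
pos 41 'c': at 8  emit P1@[41:41]
pos 42 'b': at 9
pos 43 'c': at 10  emit P1@[43:43],P3@[40:43]
pos 44 'b': at 9 ·f
pos 45 'c': at 10  emit P1@[45:45],P3@[42:45]
pos 46 'b': at 9 ·f
pos 47 'c': at 10  emit P1@[47:47],P3@[44:47]
pos 48 'b': at 9 ·f
pos 49 'b': at 7 ·f
pos 50 'c': at 8  emit P1@[50:50]
pos 51 'd': at 1 ·f

Matches: [[3,0],[3,5],[5,1],[8,5],[14,1],[14,4],[19,0],[19,5],[23,1],[25,1],[25,3],[26,1],[27,1],[31,0],[31,5],[34,1],[36,2],[39,0],[39,5],[41,1],[43,1],[43,3],[45,1],[45,3],[47,1],[47,3],[50,1]]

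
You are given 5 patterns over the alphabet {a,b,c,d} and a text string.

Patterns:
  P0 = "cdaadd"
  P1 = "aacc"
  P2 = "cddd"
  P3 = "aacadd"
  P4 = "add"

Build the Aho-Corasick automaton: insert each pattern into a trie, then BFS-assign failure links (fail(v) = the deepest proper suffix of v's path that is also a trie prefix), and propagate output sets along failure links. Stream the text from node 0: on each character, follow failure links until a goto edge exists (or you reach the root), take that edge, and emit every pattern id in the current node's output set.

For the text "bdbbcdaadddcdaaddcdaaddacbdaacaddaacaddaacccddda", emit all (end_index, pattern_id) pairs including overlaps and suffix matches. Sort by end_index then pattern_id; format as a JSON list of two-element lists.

Build:
Trie (insert patterns):
  n0 'ε': a→7 c→1
  n1 'c': d→2
  n2 'cd': a→3 d→11
  n3 'cda': a→4
  n4 'cdaa': d→5
  n5 'cdaad': d→6
  n6 'cdaadd': ·  [P0 ends]
  n7 'a': a→8 d→16
  n8 'aa': c→9
  n9 'aac': a→13 c→10
  n10 'aacc': ·  [P1 ends]
  n11 'cdd': d→12
  n12 'cddd': ·  [P2 ends]
  n13 'aaca': d→14
  n14 'aacad': d→15
  n15 'aacadd': ·  [P3 ends]
  n16 'ad': d→17
  n17 'add': ·  [P4 ends]

BFS fail/out derivation:
  fail(1) 'c': from fail(0)=0 chase 'c': 0 ⇒ 0;  out=∅∪out(0)=∅
  fail(7) 'a': from fail(0)=0 chase 'a': 0 ⇒ 0;  out=∅∪out(0)=∅
  fail(2) 'cd': from fail(1)=0 chase 'd': 0 ⇒ 0;  out=∅∪out(0)=∅
  fail(8) 'aa': from fail(7)=0 chase 'a': 0 ⇒ 7;  out=∅∪out(7)=∅
  fail(16) 'ad': from fail(7)=0 chase 'd': 0 ⇒ 0;  out=∅∪out(0)=∅
  fail(3) 'cda': from fail(2)=0 chase 'a': 0 ⇒ 7;  out=∅∪out(7)=∅
  fail(9) 'aac': from fail(8)=7 chase 'c': 7→0 ⇒ 1;  out=∅∪out(1)=∅
  fail(11) 'cdd': from fail(2)=0 chase 'd': 0 ⇒ 0;  out=∅∪out(0)=∅
  fail(17) 'add': from fail(16)=0 chase 'd': 0 ⇒ 0;  out={4}∪out(0)={4}
  fail(4) 'cdaa': from fail(3)=7 chase 'a': 7 ⇒ 8;  out=∅∪out(8)=∅
  fail(10) 'aacc': from fail(9)=1 chase 'c': 1→0 ⇒ 1;  out={1}∪out(1)={1}
  fail(12) 'cddd': from fail(11)=0 chase 'd': 0 ⇒ 0;  out={2}∪out(0)={2}
  fail(13) 'aaca': from fail(9)=1 chase 'a': 1→0 ⇒ 7;  out=∅∪out(7)=∅
  fail(5) 'cdaad': from fail(4)=8 chase 'd': 8→7 ⇒ 16;  out=∅∪out(16)=∅
  fail(14) 'aacad': from fail(13)=7 chase 'd': 7 ⇒ 16;  out=∅∪out(16)=∅
  fail(6) 'cdaadd': from fail(5)=16 chase 'd': 16 ⇒ 17;  out={0}∪out(17)={0,4}
  fail(15) 'aacadd': from fail(14)=16 chase 'd': 16 ⇒ 17;  out={3}∪out(17)={3,4}

Text stream:
[0] read 'b'  n0⇒n0
[1] read 'd'  n0⇒n0
[2] read 'b'  n0⇒n0
[3] read 'b'  n0⇒n0
[4] read 'c'  n0⇒n1
[5] read 'd'  n1⇒n2
[6] read 'a'  n2⇒n3
[7] read 'a'  n3⇒n4
[8] read 'd'  n4⇒n5
[9] read 'd'  n5⇒n6  ** P0@[4:9],P4@[7:9]
[10] read 'd'  n6⇒n0 ·f
[11] read 'c'  n0⇒n1
[12] read 'd'  n1⇒n2
[13] read 'a'  n2⇒n3
[14] read 'a'  n3⇒n4
[15] read 'd'  n4⇒n5
[16] read 'd'  n5⇒n6  ** P0@[11:16],P4@[14:16]
[17] read 'c'  n6⇒n1 ·f
[18] read 'd'  n1⇒n2
[19] read 'a'  n2⇒n3
[20] read 'a'  n3⇒n4
[21] read 'd'  n4⇒n5
[22] read 'd'  n5⇒n6  ** P0@[17:22],P4@[20:22]
[23] read 'a'  n6⇒n7 ·f
[24] read 'c'  n7⇒n1 ·f
[25] read 'b'  n1⇒n0 ·f
[26] read 'd'  n0⇒n0
[27] read 'a'  n0⇒n7
[28] read 'a'  n7⇒n8
[29] read 'c'  n8⇒n9
[30] read 'a'  n9⇒n13
[31] read 'd'  n13⇒n14
[32] read 'd'  n14⇒n15  ** P3@[27:32],P4@[30:32]
[33] read 'a'  n15⇒n7 ·f
[34] read 'a'  n7⇒n8
[35] read 'c'  n8⇒n9
[36] read 'a'  n9⇒n13
[37] read 'd'  n13⇒n14
[38] read 'd'  n14⇒n15  ** P3@[33:38],P4@[36:38]
[39] read 'a'  n15⇒n7 ·f
[40] read 'a'  n7⇒n8
[41] read 'c'  n8⇒n9
[42] read 'c'  n9⇒n10  ** P1@[39:42]
[43] read 'c'  n10⇒n1 ·f
[44] read 'd'  n1⇒n2
[45] read 'd'  n2⇒n11
[46] read 'd'  n11⇒n12  ** P2@[43:46]
[47] read 'a'  n12⇒n7 ·f

Matches: [[9,0],[9,4],[16,0],[16,4],[22,0],[22,4],[32,3],[32,4],[38,3],[38,4],[42,1],[46,2]]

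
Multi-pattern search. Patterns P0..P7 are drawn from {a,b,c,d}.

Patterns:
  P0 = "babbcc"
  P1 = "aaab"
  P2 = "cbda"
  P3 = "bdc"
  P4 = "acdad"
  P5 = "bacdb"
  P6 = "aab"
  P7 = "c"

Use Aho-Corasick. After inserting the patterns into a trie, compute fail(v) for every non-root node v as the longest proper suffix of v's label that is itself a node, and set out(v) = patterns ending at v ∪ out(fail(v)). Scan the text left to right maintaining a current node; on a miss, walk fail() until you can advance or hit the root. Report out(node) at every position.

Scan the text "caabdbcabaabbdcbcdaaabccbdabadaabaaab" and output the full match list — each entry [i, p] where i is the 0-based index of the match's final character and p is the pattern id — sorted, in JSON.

Build:
Trie (insert patterns):
  0='ε' goto a→7 b→1 c→11
  1='b' goto a→2 d→15
  2='ba' goto b→3 c→21
  3='bab' goto b→4
  4='babb' goto c→5
  5='babbc' goto c→6
  6='babbcc' goto ·  [P0 ends]
  7='a' goto a→8 c→17
  8='aa' goto a→9 b→24
  9='aaa' goto b→10
  10='aaab' goto ·  [P1 ends]
  11='c' goto b→12  [P7 ends]
  12='cb' goto d→13
  13='cbd' goto a→14
  14='cbda' goto ·  [P2 ends]
  15='bd' goto c→16
  16='bdc' goto ·  [P3 ends]
  17='ac' goto d→18
  18='acd' goto a→19
  19='acda' goto d→20
  20='acdad' goto ·  [P4 ends]
  21='bac' goto d→22
  22='bacd' goto b→23
  23='bacdb' goto ·  [P5 ends]
  24='aab' goto ·  [P6 ends]

Failure links (BFS by depth):
  n1('b'): parent n0 fail=0; on 'b' 0 → fail=0;  out ∅∪∅=∅
  n7('a'): parent n0 fail=0; on 'a' 0 → fail=0;  out ∅∪∅=∅
  n11('c'): parent n0 fail=0; on 'c' 0 → fail=0;  out {7}∪∅={7}
  n2('ba'): parent n1 fail=0; on 'a' 0 → fail=7;  out ∅∪∅=∅
  n8('aa'): parent n7 fail=0; on 'a' 0 → fail=7;  out ∅∪∅=∅
  n12('cb'): parent n11 fail=0; on 'b' 0 → fail=1;  out ∅∪∅=∅
  n15('bd'): parent n1 fail=0; on 'd' 0 → fail=0;  out ∅∪∅=∅
  n17('ac'): parent n7 fail=0; on 'c' 0 → fail=11;  out ∅∪{7}={7}
  n3('bab'): parent n2 fail=7; on 'b' 7→0 → fail=1;  out ∅∪∅=∅
  n9('aaa'): parent n8 fail=7; on 'a' 7 → fail=8;  out ∅∪∅=∅
  n13('cbd'): parent n12 fail=1; on 'd' 1 → fail=15;  out ∅∪∅=∅
  n16('bdc'): parent n15 fail=0; on 'c' 0 → fail=11;  out {3}∪{7}={3,7}
  n18('acd'): parent n17 fail=11; on 'd' 11→0 → fail=0;  out ∅∪∅=∅
  n21('bac'): parent n2 fail=7; on 'c' 7 → fail=17;  out ∅∪{7}={7}
  n24('aab'): parent n8 fail=7; on 'b' 7→0 → fail=1;  out {6}∪∅={6}
  n4('babb'): parent n3 fail=1; on 'b' 1→0 → fail=1;  out ∅∪∅=∅
  n10('aaab'): parent n9 fail=8; on 'b' 8 → fail=24;  out {1}∪{6}={1,6}
  n14('cbda'): parent n13 fail=15; on 'a' 15→0 → fail=7;  out {2}∪∅={2}
  n19('acda'): parent n18 fail=0; on 'a' 0 → fail=7;  out ∅∪∅=∅
  n22('bacd'): parent n21 fail=17; on 'd' 17 → fail=18;  out ∅∪∅=∅
  n5('babbc'): parent n4 fail=1; on 'c' 1→0 → fail=11;  out ∅∪{7}={7}
  n20('acdad'): parent n19 fail=7; on 'd' 7→0 → fail=0;  out {4}∪∅={4}
  n23('bacdb'): parent n22 fail=18; on 'b' 18→0 → fail=1;  out {5}∪∅={5}
  n6('babbcc'): parent n5 fail=11; on 'c' 11→0 → fail=11;  out {0}∪{7}={0,7}

Text stream:
[0] read 'c'  n0⇒n11  ** P7@[0:0]
[1] read 'a'  n11⇒n7 ·f
[2] read 'a'  n7⇒n8
[3] read 'b'  n8⇒n24  ** P6@[1:3]
[4] read 'd'  n24⇒n15 ·f
[5] read 'b'  n15⇒n1 ·f
[6] read 'c'  n1⇒n11 ·f  ** P7@[6:6]
[7] read 'a'  n11⇒n7 ·f
[8] read 'b'  n7⇒n1 ·f
[9] read 'a'  n1⇒n2
[10] read 'a'  n2⇒n8 ·f
[11] read 'b'  n8⇒n24  ** P6@[9:11]
[12] read 'b'  n24⇒n1 ·f
[13] read 'd'  n1⇒n15
[14] read 'c'  n15⇒n16  ** P3@[12:14],P7@[14:14]
[15] read 'b'  n16⇒n12 ·f
[16] read 'c'  n12⇒n11 ·f  ** P7@[16:16]
[17] read 'd'  n11⇒n0 ·f
[18] read 'a'  n0⇒n7
[19] read 'a'  n7⇒n8
[20] read 'a'  n8⇒n9
[21] read 'b'  n9⇒n10  ** P1@[18:21],P6@[19:21]
[22] read 'c'  n10⇒n11 ·f  ** P7@[22:22]
[23] read 'c'  n11⇒n11 ·f  ** P7@[23:23]
[24] read 'b'  n11⇒n12
[25] read 'd'  n12⇒n13
[26] read 'a'  n13⇒n14  ** P2@[23:26]
[27] read 'b'  n14⇒n1 ·f
[28] read 'a'  n1⇒n2
[29] read 'd'  n2⇒n0 ·f
[30] read 'a'  n0⇒n7
[31] read 'a'  n7⇒n8
[32] read 'b'  n8⇒n24  ** P6@[30:32]
[33] read 'a'  n24⇒n2 ·f
[34] read 'a'  n2⇒n8 ·f
[35] read 'a'  n8⇒n9
[36] read 'b'  n9⇒n10  ** P1@[33:36],P6@[34:36]

Matches: [[0,7],[3,6],[6,7],[11,6],[14,3],[14,7],[16,7],[21,1],[21,6],[22,7],[23,7],[26,2],[32,6],[36,1],[36,6]]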